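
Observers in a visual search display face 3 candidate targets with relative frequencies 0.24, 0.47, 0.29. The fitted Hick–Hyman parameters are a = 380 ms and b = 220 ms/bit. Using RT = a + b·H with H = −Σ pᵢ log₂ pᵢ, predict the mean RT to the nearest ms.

715 ms

H = 0.24·log₂(1/0.24) + 0.47·log₂(1/0.47) + 0.29·log₂(1/0.29) = 1.5240 bits.
RT = 380 + 220 × 1.5240 = 715.28 ms.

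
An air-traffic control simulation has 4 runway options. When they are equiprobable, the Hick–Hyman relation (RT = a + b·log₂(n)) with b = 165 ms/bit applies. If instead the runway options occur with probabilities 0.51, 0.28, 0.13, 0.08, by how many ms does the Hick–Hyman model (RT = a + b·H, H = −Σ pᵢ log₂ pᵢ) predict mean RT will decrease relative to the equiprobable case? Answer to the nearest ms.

52 ms

Equiprobable entropy H₀ = log₂ 4 = 2.0000 bits.
Skewed entropy H = −Σ pᵢ log₂ pᵢ = 1.6838 bits.
ΔRT = b·(H₀ − H) = 165 × 0.3162 = 52.17 ms.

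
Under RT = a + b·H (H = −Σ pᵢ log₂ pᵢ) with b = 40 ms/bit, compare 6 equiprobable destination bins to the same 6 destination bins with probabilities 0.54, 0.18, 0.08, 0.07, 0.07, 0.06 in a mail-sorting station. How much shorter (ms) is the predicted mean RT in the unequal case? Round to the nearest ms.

23 ms

The RT saving is b·ΔH. Equiprobable H₀ = log₂(6) = 2.5850 bits; with the given probabilities H = 1.9975 bits.
b·(H₀ − H) = 40 × (2.5850 − 1.9975) = 23.50 ms.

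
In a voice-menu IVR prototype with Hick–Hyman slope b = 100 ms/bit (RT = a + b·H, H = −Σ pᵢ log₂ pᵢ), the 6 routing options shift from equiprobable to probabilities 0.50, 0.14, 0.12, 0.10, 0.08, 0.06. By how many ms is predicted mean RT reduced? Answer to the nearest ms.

The RT saving is b·ΔH. Equiprobable H₀ = log₂(6) = 2.5850 bits; with the given probabilities H = 2.1314 bits.
b·(H₀ − H) = 100 × (2.5850 − 2.1314) = 45.36 ms.

45 ms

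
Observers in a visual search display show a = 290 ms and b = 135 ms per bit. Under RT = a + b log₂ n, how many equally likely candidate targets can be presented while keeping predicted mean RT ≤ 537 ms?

Information budget: (537 − 290)/135 = 1.8296 bits, so n ≤ 2^1.8296 = 3.554 → at most 3.

3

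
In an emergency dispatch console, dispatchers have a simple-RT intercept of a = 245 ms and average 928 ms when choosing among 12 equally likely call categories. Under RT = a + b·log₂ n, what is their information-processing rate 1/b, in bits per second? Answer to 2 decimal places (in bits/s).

5.25 bits/s

Choice component = 928 − 245 = 683 ms over log₂(12) = 3.5850 bits.
b = 683 / 3.5850 = 190.518 ms/bit, so 1/b = 5.249 bits/s.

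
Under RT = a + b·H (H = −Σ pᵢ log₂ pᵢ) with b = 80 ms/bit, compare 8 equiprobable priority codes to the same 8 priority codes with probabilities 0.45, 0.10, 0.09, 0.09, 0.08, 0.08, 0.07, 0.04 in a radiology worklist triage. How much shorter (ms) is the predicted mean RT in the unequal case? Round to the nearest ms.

39 ms

Equiprobable entropy H₀ = log₂ 8 = 3.0000 bits.
Skewed entropy H = −Σ pᵢ log₂ pᵢ = 2.5132 bits.
ΔRT = b·(H₀ − H) = 80 × 0.4868 = 38.94 ms.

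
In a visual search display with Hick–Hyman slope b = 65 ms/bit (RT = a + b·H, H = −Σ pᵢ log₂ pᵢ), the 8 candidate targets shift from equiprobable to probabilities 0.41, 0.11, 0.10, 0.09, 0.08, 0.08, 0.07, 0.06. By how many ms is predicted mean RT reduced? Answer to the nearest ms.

Equiprobable entropy H₀ = log₂ 8 = 3.0000 bits.
Skewed entropy H = −Σ pᵢ log₂ pᵢ = 2.6176 bits.
ΔRT = b·(H₀ − H) = 65 × 0.3824 = 24.85 ms.

25 ms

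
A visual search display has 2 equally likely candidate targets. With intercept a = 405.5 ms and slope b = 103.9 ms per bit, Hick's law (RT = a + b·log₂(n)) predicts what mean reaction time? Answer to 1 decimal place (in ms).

509.4 ms

log₂(2) = 1 bits, so RT = 405.5 + 103.9 × 1 ≈ 509.400 ms.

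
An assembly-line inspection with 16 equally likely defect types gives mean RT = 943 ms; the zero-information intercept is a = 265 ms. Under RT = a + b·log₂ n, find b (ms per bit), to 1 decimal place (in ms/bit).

log₂(16) = 4 bits.
b = (RT − a)/log₂ n = (943 − 265) / 4 = 169.500 ms/bit.

169.5 ms/bit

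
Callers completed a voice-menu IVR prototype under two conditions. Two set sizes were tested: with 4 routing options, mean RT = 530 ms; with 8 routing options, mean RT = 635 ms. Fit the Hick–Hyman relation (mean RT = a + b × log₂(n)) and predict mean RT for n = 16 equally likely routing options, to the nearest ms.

Solve the two-equation system in a and b:
  b = (635 − 530) / (log₂ 8 − log₂ 4) = 105 / (3 − 2) = 105 ms/bit
  a = 530 − 105 × 2 = 320 ms
Then RT(16) = 320 + 105 × log₂ 16 = 320 + 105 × 4 ≈ 740.000 ms.

740 ms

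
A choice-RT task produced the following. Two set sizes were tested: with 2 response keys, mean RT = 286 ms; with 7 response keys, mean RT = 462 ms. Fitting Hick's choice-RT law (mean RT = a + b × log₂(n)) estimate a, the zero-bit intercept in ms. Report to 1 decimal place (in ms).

b = (RT₂ − RT₁)/(log₂ n₂ − log₂ n₁) = (462 − 286)/(2.8074 − 1) = 97.380 ms/bit.
a = RT₁ − b·log₂ n₁ = 286 − 97.380 × 1 = 188.620 ms.

188.6 ms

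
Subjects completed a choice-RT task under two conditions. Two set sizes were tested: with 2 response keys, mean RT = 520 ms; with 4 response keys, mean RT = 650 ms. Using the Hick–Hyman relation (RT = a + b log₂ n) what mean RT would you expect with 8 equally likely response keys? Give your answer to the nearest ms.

Solve the two-equation system in a and b:
  b = (650 − 520) / (log₂ 4 − log₂ 2) = 130 / (2 − 1) = 130 ms/bit
  a = 520 − 130 × 1 = 390 ms
Then RT(8) = 390 + 130 × log₂ 8 = 390 + 130 × 3 ≈ 780.000 ms.

780 ms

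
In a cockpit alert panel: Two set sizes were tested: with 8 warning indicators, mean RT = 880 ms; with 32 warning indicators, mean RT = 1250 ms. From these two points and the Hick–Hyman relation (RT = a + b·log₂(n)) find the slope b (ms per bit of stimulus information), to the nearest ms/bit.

185 ms/bit

The slope on a log₂ axis is (1250 − 880) / (5 − 3) = 185 ms/bit.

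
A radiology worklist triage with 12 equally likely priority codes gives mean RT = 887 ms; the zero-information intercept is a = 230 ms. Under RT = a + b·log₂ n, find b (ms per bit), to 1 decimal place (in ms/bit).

log₂(12) = 3.5850 bits.
b = (RT − a)/log₂ n = (887 − 230) / 3.5850 = 183.266 ms/bit.

183.3 ms/bit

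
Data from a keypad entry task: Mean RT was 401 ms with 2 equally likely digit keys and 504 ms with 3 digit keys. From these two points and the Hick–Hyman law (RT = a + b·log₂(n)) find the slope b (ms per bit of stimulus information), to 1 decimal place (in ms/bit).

176.1 ms/bit

Slope: b = (504 − 401) / (log₂ 3 − log₂ 2) = 103/0.5850 = 176.080 ms/bit.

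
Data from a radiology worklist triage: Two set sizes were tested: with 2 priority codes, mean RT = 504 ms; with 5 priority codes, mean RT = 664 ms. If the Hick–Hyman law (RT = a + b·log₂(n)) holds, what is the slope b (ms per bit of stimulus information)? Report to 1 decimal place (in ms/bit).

121.0 ms/bit

b = (RT₂ − RT₁)/(log₂ n₂ − log₂ n₁) = (664 − 504)/(2.3219 − 1) = 121.035 ms/bit.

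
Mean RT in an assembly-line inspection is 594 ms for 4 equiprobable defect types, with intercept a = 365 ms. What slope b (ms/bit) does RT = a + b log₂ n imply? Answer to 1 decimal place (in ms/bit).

114.5 ms/bit

b = (594 − 365) / log₂(4) = 229 / 2 = 114.500 ms/bit.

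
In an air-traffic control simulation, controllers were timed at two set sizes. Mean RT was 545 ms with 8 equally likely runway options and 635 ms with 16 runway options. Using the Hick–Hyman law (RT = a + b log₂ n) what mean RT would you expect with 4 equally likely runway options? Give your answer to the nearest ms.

With log₂ n on the abscissa the relation is linear; from the two conditions:
  b = (635 − 545) / (log₂ 16 − log₂ 8) = 90 / (4 − 3) = 90 ms/bit
  a = 545 − 90 × 3 = 275 ms
Then RT(4) = 275 + 90 × log₂ 4 = 275 + 90 × 2 ≈ 455.000 ms.

455 ms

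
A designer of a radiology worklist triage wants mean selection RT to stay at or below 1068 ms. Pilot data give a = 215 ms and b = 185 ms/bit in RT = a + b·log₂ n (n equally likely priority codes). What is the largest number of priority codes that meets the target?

24

Set 215 + 185·log₂ n ≤ 1068 → log₂ n ≤ (1068 − 215)/185 = 4.6108.
So n ≤ 2^4.6108 = 24.434; the largest integer n is 24.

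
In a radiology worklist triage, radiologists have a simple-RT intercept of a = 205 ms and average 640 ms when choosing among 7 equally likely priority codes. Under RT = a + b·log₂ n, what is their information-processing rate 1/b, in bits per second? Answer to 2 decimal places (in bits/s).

Choice component = 640 − 205 = 435 ms over log₂(7) = 2.8074 bits.
b = 435 / 2.8074 = 154.950 ms/bit, so 1/b = 6.454 bits/s.

6.45 bits/s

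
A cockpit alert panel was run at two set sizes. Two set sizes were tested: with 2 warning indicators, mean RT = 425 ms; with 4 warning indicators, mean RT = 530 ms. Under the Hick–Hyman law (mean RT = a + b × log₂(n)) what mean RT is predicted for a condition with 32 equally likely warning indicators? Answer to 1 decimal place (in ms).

RT is linear in log₂ n, so two points fix the line:
  b = (530 − 425) / (log₂ 4 − log₂ 2) = 105 / (2 − 1) = 105.000 ms/bit
  a = 425 − 105.000 × 1 = 320.000 ms
Then RT(32) = 320.000 + 105.000 × log₂ 32 = 320.000 + 105.000 × 5 ≈ 845.000 ms.

845.0 ms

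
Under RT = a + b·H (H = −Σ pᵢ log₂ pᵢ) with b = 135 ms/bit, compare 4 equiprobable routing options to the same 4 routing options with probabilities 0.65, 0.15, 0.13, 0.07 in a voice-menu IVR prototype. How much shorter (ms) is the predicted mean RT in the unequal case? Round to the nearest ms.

The RT saving is b·ΔH. Equiprobable H₀ = log₂(4) = 2.0000 bits; with the given probabilities H = 1.4657 bits.
b·(H₀ − H) = 135 × (2.0000 − 1.4657) = 72.13 ms.

72 ms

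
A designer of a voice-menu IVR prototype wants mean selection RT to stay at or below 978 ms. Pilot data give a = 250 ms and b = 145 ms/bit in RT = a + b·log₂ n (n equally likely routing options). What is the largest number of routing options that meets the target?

Information budget: (978 − 250)/145 = 5.0207 bits, so n ≤ 2^5.0207 = 32.462 → at most 32.

32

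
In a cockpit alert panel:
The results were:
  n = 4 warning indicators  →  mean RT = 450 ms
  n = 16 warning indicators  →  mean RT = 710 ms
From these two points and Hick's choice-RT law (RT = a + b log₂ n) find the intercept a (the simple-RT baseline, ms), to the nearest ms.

The slope on a log₂ axis is (710 − 450) / (4 − 2) = 130 ms/bit.
a = RT₁ − b·log₂ n₁ = 450 − 130 × 2 = 190.000 ms.

190 ms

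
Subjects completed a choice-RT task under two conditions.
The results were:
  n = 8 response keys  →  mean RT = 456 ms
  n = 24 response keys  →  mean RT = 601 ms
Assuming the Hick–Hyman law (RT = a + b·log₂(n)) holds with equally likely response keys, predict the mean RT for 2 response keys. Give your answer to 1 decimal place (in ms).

273.0 ms

Solve the two-equation system in a and b:
  b = (601 − 456) / (log₂ 24 − log₂ 8) = 145 / (4.5850 − 3) = 91.485 ms/bit
  a = 456 − 91.485 × 3 = 181.546 ms
Then RT(2) = 181.546 + 91.485 × log₂ 2 = 181.546 + 91.485 × 1 ≈ 273.030 ms.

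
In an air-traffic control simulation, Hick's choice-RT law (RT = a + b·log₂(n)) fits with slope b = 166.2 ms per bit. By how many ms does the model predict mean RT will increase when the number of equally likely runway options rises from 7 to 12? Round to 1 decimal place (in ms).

ΔRT = (a + b log₂ n₂) − (a + b log₂ n₁) = b·(log₂ n₂ − log₂ n₁).
log₂(12) − log₂(7) = 3.5850 − 2.8074 = 0.7776.
ΔRT = 166.2 × 0.7776 = 129.238 ms.

129.2 ms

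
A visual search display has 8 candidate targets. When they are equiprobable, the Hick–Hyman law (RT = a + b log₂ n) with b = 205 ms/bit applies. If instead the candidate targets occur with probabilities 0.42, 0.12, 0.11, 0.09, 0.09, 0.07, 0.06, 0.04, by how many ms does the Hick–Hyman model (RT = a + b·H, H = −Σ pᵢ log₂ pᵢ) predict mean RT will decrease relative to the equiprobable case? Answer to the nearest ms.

Equiprobable entropy H₀ = log₂ 8 = 3.0000 bits.
Skewed entropy H = −Σ pᵢ log₂ pᵢ = 2.5662 bits.
ΔRT = b·(H₀ − H) = 205 × 0.4338 = 88.94 ms.

89 ms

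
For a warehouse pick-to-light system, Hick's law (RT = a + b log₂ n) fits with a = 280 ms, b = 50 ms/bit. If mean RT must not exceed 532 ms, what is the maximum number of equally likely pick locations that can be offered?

50·log₂ n ≤ 532 − 280 = 252, giving log₂ n ≤ 5.0400 and n ≤ 32.900. The largest whole number is 32.

32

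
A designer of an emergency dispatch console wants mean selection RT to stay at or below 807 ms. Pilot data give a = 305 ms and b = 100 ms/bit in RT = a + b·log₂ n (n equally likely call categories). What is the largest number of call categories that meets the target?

32

100·log₂ n ≤ 807 − 305 = 502, giving log₂ n ≤ 5.0200 and n ≤ 32.447. The largest whole number is 32.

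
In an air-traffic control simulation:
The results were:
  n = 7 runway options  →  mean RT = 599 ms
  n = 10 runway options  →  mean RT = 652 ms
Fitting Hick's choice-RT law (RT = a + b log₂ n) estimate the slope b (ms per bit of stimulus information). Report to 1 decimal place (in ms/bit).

b = (RT₂ − RT₁)/(log₂ n₂ − log₂ n₁) = (652 − 599)/(3.3219 − 2.8074) = 102.998 ms/bit.

103.0 ms/bit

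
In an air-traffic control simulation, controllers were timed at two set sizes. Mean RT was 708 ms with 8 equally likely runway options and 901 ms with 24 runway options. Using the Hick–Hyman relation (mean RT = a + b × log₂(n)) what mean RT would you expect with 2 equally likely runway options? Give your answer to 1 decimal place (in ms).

RT is linear in log₂ n, so two points fix the line:
  b = (901 − 708) / (log₂ 24 − log₂ 8) = 193 / (4.5850 − 3) = 121.769 ms/bit
  a = 708 − 121.769 × 3 = 342.692 ms
Then RT(2) = 342.692 + 121.769 × log₂ 2 = 342.692 + 121.769 × 1 ≈ 464.461 ms.

464.5 ms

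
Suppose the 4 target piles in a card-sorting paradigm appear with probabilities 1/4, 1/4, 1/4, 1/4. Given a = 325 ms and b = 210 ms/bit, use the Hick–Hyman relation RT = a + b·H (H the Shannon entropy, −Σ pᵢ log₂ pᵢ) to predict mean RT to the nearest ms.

H = −Σ pᵢ log₂ pᵢ = 0.25·2 + 0.25·2 + 0.25·2 + 0.25·2 = 2.000 bits.
RT = 325 + 210 × 2.000 = 745.00 ms.

745 ms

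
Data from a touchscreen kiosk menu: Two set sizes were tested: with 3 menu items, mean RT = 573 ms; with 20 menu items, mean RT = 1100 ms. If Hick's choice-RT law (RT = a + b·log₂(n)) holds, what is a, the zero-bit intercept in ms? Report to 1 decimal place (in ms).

The slope on a log₂ axis is (1100 − 573) / (4.3219 − 1.5850) = 192.549 ms/bit.
Intercept: a = 573 − 192.549·log₂(3) = 267.817 ms.

267.8 ms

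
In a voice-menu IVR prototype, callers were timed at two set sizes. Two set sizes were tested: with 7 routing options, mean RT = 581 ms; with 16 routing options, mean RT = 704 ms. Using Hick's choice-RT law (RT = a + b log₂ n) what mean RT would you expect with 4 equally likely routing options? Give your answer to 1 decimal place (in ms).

497.7 ms

With log₂ n on the abscissa the relation is linear; from the two conditions:
  b = (704 − 581) / (log₂ 16 − log₂ 7) = 123 / (4 − 2.8074) = 103.132 ms/bit
  a = 581 − 103.132 × 2.8074 = 291.472 ms
Then RT(4) = 291.472 + 103.132 × log₂ 4 = 291.472 + 103.132 × 2 ≈ 497.736 ms.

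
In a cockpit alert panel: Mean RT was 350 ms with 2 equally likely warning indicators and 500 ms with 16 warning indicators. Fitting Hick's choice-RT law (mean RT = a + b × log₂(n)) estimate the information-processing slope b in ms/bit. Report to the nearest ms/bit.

50 ms/bit

b = (RT₂ − RT₁)/(log₂ n₂ − log₂ n₁) = (500 − 350)/(4 − 1) = 50 ms/bit.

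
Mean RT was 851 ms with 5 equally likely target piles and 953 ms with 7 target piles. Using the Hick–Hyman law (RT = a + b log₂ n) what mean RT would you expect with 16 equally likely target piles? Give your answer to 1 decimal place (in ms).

1203.6 ms

RT is linear in log₂ n, so two points fix the line:
  b = (953 − 851) / (log₂ 7 − log₂ 5) = 102 / (2.8074 − 2.3219) = 210.124 ms/bit
  a = 851 − 210.124 × 2.3219 = 363.106 ms
Then RT(16) = 363.106 + 210.124 × log₂ 16 = 363.106 + 210.124 × 4 ≈ 1203.604 ms.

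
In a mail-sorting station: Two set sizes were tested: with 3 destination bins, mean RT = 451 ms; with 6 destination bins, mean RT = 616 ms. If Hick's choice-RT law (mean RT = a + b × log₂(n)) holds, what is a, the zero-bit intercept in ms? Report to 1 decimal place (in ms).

189.5 ms

The slope on a log₂ axis is (616 − 451) / (2.5850 − 1.5850) = 165.000 ms/bit.
Intercept: a = 451 − 165.000·log₂(3) = 189.481 ms.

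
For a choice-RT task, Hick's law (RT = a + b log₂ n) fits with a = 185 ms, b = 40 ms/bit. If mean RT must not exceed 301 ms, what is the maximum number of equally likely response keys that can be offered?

7

Information budget: (301 − 185)/40 = 2.9000 bits, so n ≤ 2^2.9000 = 7.464 → at most 7.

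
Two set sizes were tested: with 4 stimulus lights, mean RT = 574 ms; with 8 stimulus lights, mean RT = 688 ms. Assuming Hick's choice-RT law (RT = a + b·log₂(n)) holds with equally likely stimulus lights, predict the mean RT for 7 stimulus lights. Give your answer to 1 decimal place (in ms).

Fit slope and intercept:
  b = (688 − 574) / (log₂ 8 − log₂ 4) = 114 / (3 − 2) = 114.000 ms/bit
  a = 574 − 114.000 × 2 = 346.000 ms
Then RT(7) = 346.000 + 114.000 × log₂ 7 = 346.000 + 114.000 × 2.8074 ≈ 666.038 ms.

666.0 ms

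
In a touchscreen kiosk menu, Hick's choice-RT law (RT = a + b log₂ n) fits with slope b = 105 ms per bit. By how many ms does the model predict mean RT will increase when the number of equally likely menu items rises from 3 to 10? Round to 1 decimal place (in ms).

182.4 ms

The intercept a cancels: ΔRT = b·(log₂ n₂ − log₂ n₁) = b·log₂(n₂/n₁).
log₂(10) − log₂(3) = 3.3219 − 1.5850 = 1.7370.
ΔRT = 105 × 1.7370 = 182.381 ms.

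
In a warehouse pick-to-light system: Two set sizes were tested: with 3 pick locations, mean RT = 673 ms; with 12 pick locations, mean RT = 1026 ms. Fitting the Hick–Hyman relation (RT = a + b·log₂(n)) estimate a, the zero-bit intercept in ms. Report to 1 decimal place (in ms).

393.3 ms

b = (RT₂ − RT₁)/(log₂ n₂ − log₂ n₁) = (1026 − 673)/(3.5850 − 1.5850) = 176.500 ms/bit.
Intercept: a = 673 − 176.500·log₂(3) = 393.254 ms.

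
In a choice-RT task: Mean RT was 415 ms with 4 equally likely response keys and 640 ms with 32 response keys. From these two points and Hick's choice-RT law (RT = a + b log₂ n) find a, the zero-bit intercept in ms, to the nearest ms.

265 ms

Slope: b = (640 − 415) / (log₂ 32 − log₂ 4) = 225/3.0000 = 75 ms/bit.
a = RT₁ − b·log₂ n₁ = 415 − 75 × 2 = 265.000 ms.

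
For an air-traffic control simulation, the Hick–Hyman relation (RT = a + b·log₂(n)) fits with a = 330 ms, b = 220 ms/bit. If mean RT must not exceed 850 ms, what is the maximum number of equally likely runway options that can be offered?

Information budget: (850 − 330)/220 = 2.3636 bits, so n ≤ 2^2.3636 = 5.147 → at most 5.

5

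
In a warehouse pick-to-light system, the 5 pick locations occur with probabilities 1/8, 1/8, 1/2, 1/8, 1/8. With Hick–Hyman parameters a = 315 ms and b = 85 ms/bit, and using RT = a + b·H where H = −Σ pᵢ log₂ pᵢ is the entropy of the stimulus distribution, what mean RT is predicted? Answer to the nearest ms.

H = −Σ pᵢ log₂ pᵢ = 0.125·3 + 0.125·3 + 0.5·1 + 0.125·3 + 0.125·3 = 2.000 bits.
RT = 315 + 85 × 2.000 = 485.00 ms.

485 ms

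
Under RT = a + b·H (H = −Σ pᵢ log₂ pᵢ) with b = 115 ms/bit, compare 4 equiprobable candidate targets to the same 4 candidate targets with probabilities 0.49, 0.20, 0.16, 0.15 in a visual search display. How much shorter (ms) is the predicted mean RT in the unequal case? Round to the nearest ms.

23 ms

Equiprobable entropy H₀ = log₂ 4 = 2.0000 bits.
Skewed entropy H = −Σ pᵢ log₂ pᵢ = 1.8022 bits.
ΔRT = b·(H₀ − H) = 115 × 0.1978 = 22.74 ms.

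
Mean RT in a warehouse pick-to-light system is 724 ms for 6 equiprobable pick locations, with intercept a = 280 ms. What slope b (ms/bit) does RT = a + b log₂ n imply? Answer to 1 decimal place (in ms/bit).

log₂(6) = 2.5850 bits.
b = (RT − a)/log₂ n = (724 − 280) / 2.5850 = 171.763 ms/bit.

171.8 ms/bit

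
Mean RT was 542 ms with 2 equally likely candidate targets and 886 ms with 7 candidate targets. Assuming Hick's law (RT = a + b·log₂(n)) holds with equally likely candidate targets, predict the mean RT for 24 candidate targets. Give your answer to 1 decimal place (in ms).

RT is linear in log₂ n, so two points fix the line:
  b = (886 − 542) / (log₂ 7 − log₂ 2) = 344 / (2.8074 − 1) = 190.333 ms/bit
  a = 542 − 190.333 × 1 = 351.667 ms
Then RT(24) = 351.667 + 190.333 × log₂ 24 = 351.667 + 190.333 × 4.5850 ≈ 1224.338 ms.

1224.3 ms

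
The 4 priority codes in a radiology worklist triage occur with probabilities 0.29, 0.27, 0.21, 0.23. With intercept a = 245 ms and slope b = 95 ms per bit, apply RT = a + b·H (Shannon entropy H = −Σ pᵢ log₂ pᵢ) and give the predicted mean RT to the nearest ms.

H = 0.29·log₂(1/0.29) + 0.27·log₂(1/0.27) + 0.21·log₂(1/0.21) + 0.23·log₂(1/0.23) = 1.9884 bits.
RT = 245 + 95 × 1.9884 = 433.90 ms.

434 ms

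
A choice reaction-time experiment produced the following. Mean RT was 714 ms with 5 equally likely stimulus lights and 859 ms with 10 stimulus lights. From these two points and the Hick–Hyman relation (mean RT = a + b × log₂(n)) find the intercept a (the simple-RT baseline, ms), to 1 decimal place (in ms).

The slope on a log₂ axis is (859 − 714) / (3.3219 − 2.3219) = 145.000 ms/bit.
a = RT₁ − b·log₂ n₁ = 714 − 145.000 × 2.3219 = 377.320 ms.

377.3 ms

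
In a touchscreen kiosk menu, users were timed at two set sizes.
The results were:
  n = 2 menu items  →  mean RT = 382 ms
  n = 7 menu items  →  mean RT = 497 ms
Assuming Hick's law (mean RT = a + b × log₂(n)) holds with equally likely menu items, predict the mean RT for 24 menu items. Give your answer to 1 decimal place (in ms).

Fit slope and intercept:
  b = (497 − 382) / (log₂ 7 − log₂ 2) = 115 / (2.8074 − 1) = 63.629 ms/bit
  a = 382 − 63.629 × 1 = 318.371 ms
Then RT(24) = 318.371 + 63.629 × log₂ 24 = 318.371 + 63.629 × 4.5850 ≈ 610.107 ms.

610.1 ms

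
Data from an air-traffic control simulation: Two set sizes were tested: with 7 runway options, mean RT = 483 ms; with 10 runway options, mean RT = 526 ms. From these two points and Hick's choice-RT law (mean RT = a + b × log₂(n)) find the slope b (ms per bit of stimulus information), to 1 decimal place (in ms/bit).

83.6 ms/bit

The slope on a log₂ axis is (526 − 483) / (3.3219 − 2.8074) = 83.564 ms/bit.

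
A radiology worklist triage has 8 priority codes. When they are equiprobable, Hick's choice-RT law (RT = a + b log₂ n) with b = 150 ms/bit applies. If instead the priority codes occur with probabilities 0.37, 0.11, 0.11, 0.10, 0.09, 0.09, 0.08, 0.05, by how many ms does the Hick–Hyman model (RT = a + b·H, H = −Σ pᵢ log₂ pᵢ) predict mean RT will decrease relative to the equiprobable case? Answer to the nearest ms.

The RT saving is b·ΔH. Equiprobable H₀ = log₂(8) = 3.0000 bits; with the given probabilities H = 2.6964 bits.
b·(H₀ − H) = 150 × (3.0000 − 2.6964) = 45.54 ms.

46 ms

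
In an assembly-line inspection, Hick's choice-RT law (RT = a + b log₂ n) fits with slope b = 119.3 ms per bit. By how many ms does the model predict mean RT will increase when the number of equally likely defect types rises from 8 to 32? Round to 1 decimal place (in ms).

238.6 ms

The intercept a cancels: ΔRT = b·(log₂ n₂ − log₂ n₁) = b·log₂(n₂/n₁).
log₂(32) − log₂(8) = log₂(32/8) = log₂(4) = 2.
ΔRT = 119.3 × 2.0000 = 238.600 ms.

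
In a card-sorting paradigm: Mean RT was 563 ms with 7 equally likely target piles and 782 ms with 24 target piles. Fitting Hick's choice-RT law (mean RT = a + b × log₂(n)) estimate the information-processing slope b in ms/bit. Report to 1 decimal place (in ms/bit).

123.2 ms/bit

b = (RT₂ − RT₁)/(log₂ n₂ − log₂ n₁) = (782 − 563)/(4.5850 − 2.8074) = 123.199 ms/bit.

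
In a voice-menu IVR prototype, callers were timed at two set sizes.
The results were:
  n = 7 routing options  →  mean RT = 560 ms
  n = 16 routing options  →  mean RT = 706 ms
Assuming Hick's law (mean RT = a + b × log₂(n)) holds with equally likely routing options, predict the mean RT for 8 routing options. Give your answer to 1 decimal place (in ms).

With log₂ n on the abscissa the relation is linear; from the two conditions:
  b = (706 − 560) / (log₂ 16 − log₂ 7) = 146 / (4 − 2.8074) = 122.417 ms/bit
  a = 560 − 122.417 × 2.8074 = 216.332 ms
Then RT(8) = 216.332 + 122.417 × log₂ 8 = 216.332 + 122.417 × 3 ≈ 583.583 ms.

583.6 ms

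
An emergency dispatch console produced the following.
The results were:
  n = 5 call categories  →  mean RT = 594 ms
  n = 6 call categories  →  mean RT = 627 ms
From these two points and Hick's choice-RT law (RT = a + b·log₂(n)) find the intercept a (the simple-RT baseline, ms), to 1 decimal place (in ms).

b = (RT₂ − RT₁)/(log₂ n₂ − log₂ n₁) = (627 − 594)/(2.5850 − 2.3219) = 125.459 ms/bit.
Intercept: a = 594 − 125.459·log₂(5) = 302.694 ms.

302.7 ms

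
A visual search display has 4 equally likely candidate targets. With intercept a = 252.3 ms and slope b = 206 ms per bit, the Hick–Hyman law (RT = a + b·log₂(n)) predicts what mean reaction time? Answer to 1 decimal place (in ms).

log₂(4) = 2 bits, so RT = 252.3 + 206 × 2 ≈ 664.300 ms.

664.3 ms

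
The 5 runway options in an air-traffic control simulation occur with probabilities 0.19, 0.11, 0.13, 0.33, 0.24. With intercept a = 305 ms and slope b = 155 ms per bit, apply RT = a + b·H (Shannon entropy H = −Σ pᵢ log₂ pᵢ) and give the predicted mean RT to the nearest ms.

Entropy contributions −pᵢ log₂ pᵢ: 0.4552, 0.3503, 0.3826, 0.5278, 0.4941; sum H = 2.2101 bits.
RT = a + bH = 305 + 155·2.2101 = 647.57 ms.

648 ms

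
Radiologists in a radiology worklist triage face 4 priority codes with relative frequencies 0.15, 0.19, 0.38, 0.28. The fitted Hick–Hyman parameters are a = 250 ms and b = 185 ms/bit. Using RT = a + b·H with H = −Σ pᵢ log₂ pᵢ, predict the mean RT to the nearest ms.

Entropy contributions −pᵢ log₂ pᵢ: 0.4105, 0.4552, 0.5305, 0.5142; sum H = 1.9104 bits.
RT = a + bH = 250 + 185·1.9104 = 603.43 ms.

603 ms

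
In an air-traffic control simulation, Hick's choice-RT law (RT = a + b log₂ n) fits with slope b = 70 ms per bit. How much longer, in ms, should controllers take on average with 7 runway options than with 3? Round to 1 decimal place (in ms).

85.6 ms

The intercept a cancels: ΔRT = b·(log₂ n₂ − log₂ n₁) = b·log₂(n₂/n₁).
log₂(7) − log₂(3) = 2.8074 − 1.5850 = 1.2224.
ΔRT = 70 × 1.2224 = 85.567 ms.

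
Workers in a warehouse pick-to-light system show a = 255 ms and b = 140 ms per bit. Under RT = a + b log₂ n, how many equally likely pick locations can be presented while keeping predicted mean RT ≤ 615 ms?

Set 255 + 140·log₂ n ≤ 615 → log₂ n ≤ (615 − 255)/140 = 2.5714.
So n ≤ 2^2.5714 = 5.944; the largest integer n is 5.

5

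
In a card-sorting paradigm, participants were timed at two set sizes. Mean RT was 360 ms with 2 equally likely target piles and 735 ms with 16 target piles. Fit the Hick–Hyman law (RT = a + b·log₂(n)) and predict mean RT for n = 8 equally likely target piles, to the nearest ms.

610 ms

Fit slope and intercept:
  b = (735 − 360) / (log₂ 16 − log₂ 2) = 375 / (4 − 1) = 125 ms/bit
  a = 360 − 125 × 1 = 235 ms
Then RT(8) = 235 + 125 × log₂ 8 = 235 + 125 × 3 ≈ 610.000 ms.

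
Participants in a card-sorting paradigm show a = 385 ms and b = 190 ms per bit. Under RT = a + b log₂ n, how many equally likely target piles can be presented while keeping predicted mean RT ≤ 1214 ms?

20

Information budget: (1214 − 385)/190 = 4.3632 bits, so n ≤ 2^4.3632 = 20.580 → at most 20.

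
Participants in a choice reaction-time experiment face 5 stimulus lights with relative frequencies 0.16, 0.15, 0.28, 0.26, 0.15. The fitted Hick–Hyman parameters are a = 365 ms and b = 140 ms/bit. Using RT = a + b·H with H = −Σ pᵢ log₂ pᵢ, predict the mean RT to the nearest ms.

682 ms

H = 0.16·log₂(1/0.16) + 0.15·log₂(1/0.15) + 0.28·log₂(1/0.28) + 0.26·log₂(1/0.26) + 0.15·log₂(1/0.15) = 2.2636 bits.
RT = 365 + 140 × 2.2636 = 681.91 ms.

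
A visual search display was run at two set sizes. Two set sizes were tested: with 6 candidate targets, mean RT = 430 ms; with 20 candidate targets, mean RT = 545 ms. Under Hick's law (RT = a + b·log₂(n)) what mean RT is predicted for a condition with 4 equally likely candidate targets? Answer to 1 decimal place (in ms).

391.3 ms

Fit slope and intercept:
  b = (545 − 430) / (log₂ 20 − log₂ 6) = 115 / (4.3219 − 2.5850) = 66.207 ms/bit
  a = 430 − 66.207 × 2.5850 = 258.856 ms
Then RT(4) = 258.856 + 66.207 × log₂ 4 = 258.856 + 66.207 × 2 ≈ 391.271 ms.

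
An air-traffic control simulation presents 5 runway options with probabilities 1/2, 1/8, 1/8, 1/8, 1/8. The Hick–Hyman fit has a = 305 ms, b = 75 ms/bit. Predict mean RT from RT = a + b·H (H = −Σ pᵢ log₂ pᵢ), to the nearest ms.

455 ms

Each term −pᵢ log₂ pᵢ: 0.5·1 + 0.125·3 + 0.125·3 + 0.125·3 + 0.125·3; summed, H = 2.000 bits.
Mean RT = a + bH = 305 + 75·2.000 = 455.00 ms.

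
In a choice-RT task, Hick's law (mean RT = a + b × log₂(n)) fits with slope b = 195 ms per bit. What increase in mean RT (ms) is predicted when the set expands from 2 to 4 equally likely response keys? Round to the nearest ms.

ΔRT = (a + b log₂ n₂) − (a + b log₂ n₁) = b·(log₂ n₂ − log₂ n₁).
log₂(4) − log₂(2) = log₂(4/2) = log₂(2) = 1.
ΔRT = 195 × 1.0000 = 195.000 ms.

195 ms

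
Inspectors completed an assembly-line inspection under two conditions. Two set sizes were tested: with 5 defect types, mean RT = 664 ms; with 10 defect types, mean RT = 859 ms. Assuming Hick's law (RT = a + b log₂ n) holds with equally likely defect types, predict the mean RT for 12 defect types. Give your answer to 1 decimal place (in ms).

Fit slope and intercept:
  b = (859 − 664) / (log₂ 10 − log₂ 5) = 195 / (3.3219 − 2.3219) = 195.000 ms/bit
  a = 664 − 195.000 × 2.3219 = 211.224 ms
Then RT(12) = 211.224 + 195.000 × log₂ 12 = 211.224 + 195.000 × 3.5850 ≈ 910.292 ms.

910.3 ms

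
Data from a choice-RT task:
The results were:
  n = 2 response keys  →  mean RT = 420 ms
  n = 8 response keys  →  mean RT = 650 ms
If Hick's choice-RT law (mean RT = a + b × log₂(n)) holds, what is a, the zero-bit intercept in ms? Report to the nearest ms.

305 ms

b = (RT₂ − RT₁)/(log₂ n₂ − log₂ n₁) = (650 − 420)/(3 − 1) = 115 ms/bit.
a = RT₁ − b·log₂ n₁ = 420 − 115 × 1 = 305.000 ms.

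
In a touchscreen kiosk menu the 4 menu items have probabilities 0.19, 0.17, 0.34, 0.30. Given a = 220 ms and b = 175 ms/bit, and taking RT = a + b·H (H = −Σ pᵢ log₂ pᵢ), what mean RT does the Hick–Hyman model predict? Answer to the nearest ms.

H = 0.19·log₂(1/0.19) + 0.17·log₂(1/0.17) + 0.34·log₂(1/0.34) + 0.30·log₂(1/0.30) = 1.9401 bits.
RT = 220 + 175 × 1.9401 = 559.51 ms.

560 ms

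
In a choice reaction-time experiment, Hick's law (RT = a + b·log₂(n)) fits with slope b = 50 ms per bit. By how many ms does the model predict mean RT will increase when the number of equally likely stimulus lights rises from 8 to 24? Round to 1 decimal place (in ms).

Only the slope matters, since a is common to both: ΔRT = b·log₂(n₂/n₁).
log₂(24) − log₂(8) = 4.5850 − 3 = 1.5850.
ΔRT = 50 × 1.5850 = 79.248 ms.

79.2 ms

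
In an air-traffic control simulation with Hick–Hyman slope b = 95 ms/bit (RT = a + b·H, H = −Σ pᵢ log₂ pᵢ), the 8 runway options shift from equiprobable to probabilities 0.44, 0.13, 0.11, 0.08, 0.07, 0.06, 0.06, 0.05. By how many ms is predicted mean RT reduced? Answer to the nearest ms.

The RT saving is b·ΔH. Equiprobable H₀ = log₂(8) = 3.0000 bits; with the given probabilities H = 2.5173 bits.
b·(H₀ − H) = 95 × (3.0000 − 2.5173) = 45.86 ms.

46 ms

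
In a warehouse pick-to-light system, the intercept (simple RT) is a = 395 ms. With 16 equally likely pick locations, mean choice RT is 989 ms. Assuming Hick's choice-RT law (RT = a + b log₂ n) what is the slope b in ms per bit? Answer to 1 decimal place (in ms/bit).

16 alternatives carry log₂ 16 = 4 bits; the choice cost is 989 − 395 = 594 ms, so b = 594/4 = 148.500 ms/bit.

148.5 ms/bit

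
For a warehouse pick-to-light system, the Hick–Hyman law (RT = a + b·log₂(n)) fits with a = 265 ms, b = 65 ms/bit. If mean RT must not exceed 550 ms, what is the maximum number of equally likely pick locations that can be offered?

20

Set 265 + 65·log₂ n ≤ 550 → log₂ n ≤ (550 − 265)/65 = 4.3846.
So n ≤ 2^4.3846 = 20.888; the largest integer n is 20.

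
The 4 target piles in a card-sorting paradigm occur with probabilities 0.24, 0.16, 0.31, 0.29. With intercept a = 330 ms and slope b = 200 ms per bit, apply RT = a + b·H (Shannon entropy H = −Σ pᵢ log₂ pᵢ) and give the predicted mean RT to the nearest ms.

Entropy contributions −pᵢ log₂ pᵢ: 0.4941, 0.4230, 0.5238, 0.5179; sum H = 1.9588 bits.
RT = a + bH = 330 + 200·1.9588 = 721.77 ms.

722 ms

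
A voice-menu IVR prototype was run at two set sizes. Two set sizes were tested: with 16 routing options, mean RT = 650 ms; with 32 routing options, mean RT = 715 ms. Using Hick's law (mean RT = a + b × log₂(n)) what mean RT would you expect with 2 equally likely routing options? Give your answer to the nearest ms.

Fit slope and intercept:
  b = (715 − 650) / (log₂ 32 − log₂ 16) = 65 / (5 − 4) = 65 ms/bit
  a = 650 − 65 × 4 = 390 ms
Then RT(2) = 390 + 65 × log₂ 2 = 390 + 65 × 1 ≈ 455.000 ms.

455 ms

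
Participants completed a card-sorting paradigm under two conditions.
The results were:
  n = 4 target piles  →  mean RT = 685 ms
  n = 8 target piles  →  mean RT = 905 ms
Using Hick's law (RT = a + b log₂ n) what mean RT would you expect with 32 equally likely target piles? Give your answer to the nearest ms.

With log₂ n on the abscissa the relation is linear; from the two conditions:
  b = (905 − 685) / (log₂ 8 − log₂ 4) = 220 / (3 − 2) = 220 ms/bit
  a = 685 − 220 × 2 = 245 ms
Then RT(32) = 245 + 220 × log₂ 32 = 245 + 220 × 5 ≈ 1345.000 ms.

1345 ms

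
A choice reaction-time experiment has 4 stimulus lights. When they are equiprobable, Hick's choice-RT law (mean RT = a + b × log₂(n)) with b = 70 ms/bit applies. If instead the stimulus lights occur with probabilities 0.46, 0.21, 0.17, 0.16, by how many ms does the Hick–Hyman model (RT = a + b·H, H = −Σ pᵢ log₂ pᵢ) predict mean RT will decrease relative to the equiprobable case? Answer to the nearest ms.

Equiprobable entropy H₀ = log₂ 4 = 2.0000 bits.
Skewed entropy H = −Σ pᵢ log₂ pᵢ = 1.8458 bits.
ΔRT = b·(H₀ − H) = 70 × 0.1542 = 10.80 ms.

11 ms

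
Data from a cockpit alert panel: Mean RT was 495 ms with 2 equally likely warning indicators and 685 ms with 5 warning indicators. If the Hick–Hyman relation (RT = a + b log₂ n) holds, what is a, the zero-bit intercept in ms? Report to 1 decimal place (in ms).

351.3 ms

Slope: b = (685 − 495) / (log₂ 5 − log₂ 2) = 190/1.3219 = 143.729 ms/bit.
Intercept: a = 495 − 143.729·log₂(2) = 351.271 ms.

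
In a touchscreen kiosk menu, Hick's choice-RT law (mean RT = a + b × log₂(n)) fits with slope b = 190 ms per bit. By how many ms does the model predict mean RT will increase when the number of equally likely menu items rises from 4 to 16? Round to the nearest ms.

380 ms

ΔRT = (a + b log₂ n₂) − (a + b log₂ n₁) = b·(log₂ n₂ − log₂ n₁).
log₂(16) − log₂(4) = log₂(16/4) = log₂(4) = 2.
ΔRT = 190 × 2.0000 = 380.000 ms.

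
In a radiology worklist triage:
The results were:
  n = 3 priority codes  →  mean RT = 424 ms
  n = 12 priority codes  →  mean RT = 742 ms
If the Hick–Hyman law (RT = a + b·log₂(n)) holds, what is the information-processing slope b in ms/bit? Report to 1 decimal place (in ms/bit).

159.0 ms/bit

Slope: b = (742 − 424) / (log₂ 12 − log₂ 3) = 318/2.0000 = 159.000 ms/bit.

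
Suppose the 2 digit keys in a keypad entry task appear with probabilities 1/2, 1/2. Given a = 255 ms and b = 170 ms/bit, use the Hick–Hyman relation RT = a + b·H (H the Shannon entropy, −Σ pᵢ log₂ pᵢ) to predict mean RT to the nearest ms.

425 ms

H = −Σ pᵢ log₂ pᵢ = 0.5·1 + 0.5·1 = 1.000 bits.
RT = 255 + 170 × 1.000 = 425.00 ms.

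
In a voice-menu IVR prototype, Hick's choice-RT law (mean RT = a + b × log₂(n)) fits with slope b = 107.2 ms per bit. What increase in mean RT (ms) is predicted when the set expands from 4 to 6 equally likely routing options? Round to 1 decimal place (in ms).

62.7 ms

Only the slope matters, since a is common to both: ΔRT = b·log₂(n₂/n₁).
log₂(6) − log₂(4) = 2.5850 − 2 = 0.5850.
ΔRT = 107.2 × 0.5850 = 62.708 ms.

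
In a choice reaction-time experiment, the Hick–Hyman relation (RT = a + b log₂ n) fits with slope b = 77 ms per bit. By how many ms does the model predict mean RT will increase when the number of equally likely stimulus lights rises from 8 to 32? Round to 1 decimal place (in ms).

The intercept a cancels: ΔRT = b·(log₂ n₂ − log₂ n₁) = b·log₂(n₂/n₁).
log₂(32) − log₂(8) = log₂(32/8) = log₂(4) = 2.
ΔRT = 77 × 2.0000 = 154.000 ms.

154.0 ms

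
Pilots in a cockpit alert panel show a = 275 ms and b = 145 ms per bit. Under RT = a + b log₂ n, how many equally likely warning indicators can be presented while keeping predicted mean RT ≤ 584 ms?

Set 275 + 145·log₂ n ≤ 584 → log₂ n ≤ (584 − 275)/145 = 2.1310.
So n ≤ 2^2.1310 = 4.380; the largest integer n is 4.

4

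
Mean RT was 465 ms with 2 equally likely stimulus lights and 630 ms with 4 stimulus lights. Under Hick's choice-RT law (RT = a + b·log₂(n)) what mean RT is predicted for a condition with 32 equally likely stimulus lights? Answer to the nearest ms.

1125 ms

Fit slope and intercept:
  b = (630 − 465) / (log₂ 4 − log₂ 2) = 165 / (2 − 1) = 165 ms/bit
  a = 465 − 165 × 1 = 300 ms
Then RT(32) = 300 + 165 × log₂ 32 = 300 + 165 × 5 ≈ 1125.000 ms.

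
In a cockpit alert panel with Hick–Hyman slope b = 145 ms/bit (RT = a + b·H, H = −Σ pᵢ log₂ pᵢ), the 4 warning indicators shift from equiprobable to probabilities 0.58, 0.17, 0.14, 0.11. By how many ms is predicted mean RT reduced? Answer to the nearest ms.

53 ms

The RT saving is b·ΔH. Equiprobable H₀ = log₂(4) = 2.0000 bits; with the given probabilities H = 1.6378 bits.
b·(H₀ − H) = 145 × (2.0000 − 1.6378) = 52.52 ms.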